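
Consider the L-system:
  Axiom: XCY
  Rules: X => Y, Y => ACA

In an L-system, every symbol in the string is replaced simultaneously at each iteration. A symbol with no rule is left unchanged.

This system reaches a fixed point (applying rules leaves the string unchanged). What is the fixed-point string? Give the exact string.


Answer: ACACACA

Derivation:
Step 0: XCY
Step 1: YCACA
Step 2: ACACACA
Step 3: ACACACA  (unchanged — fixed point at step 2)


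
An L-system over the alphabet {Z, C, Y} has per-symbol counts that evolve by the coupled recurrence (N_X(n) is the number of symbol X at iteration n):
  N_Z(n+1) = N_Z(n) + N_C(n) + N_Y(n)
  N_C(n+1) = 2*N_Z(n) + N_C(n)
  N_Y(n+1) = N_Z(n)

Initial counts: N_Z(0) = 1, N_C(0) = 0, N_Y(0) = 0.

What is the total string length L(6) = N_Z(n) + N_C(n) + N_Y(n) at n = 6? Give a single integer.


Answer: 441

Derivation:
Step 0: N_Z=1, N_C=0, N_Y=0, L=1
Step 1: N_Z=1, N_C=2, N_Y=1, L=4
Step 2: N_Z=4, N_C=4, N_Y=1, L=9
Step 3: N_Z=9, N_C=12, N_Y=4, L=25
Step 4: N_Z=25, N_C=30, N_Y=9, L=64
Step 5: N_Z=64, N_C=80, N_Y=25, L=169
Step 6: N_Z=169, N_C=208, N_Y=64, L=441


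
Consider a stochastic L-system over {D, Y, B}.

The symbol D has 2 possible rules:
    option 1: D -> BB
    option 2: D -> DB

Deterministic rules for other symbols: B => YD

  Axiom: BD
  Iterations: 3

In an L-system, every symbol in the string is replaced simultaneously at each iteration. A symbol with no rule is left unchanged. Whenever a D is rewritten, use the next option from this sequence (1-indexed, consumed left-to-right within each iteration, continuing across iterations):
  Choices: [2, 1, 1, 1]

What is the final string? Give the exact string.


Answer: YYDYDYDYDYBB

Derivation:
Step 0: BD
Step 1: YDDB  (used choices [2])
Step 2: YBBBBYD  (used choices [1, 1])
Step 3: YYDYDYDYDYBB  (used choices [1])


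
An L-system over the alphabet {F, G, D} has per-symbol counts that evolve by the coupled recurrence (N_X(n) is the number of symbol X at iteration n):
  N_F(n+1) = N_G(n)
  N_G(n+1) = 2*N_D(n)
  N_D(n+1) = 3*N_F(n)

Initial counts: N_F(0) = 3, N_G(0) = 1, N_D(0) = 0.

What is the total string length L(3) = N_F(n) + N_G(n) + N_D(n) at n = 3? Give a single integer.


Answer: 24

Derivation:
Step 0: N_F=3, N_G=1, N_D=0, L=4
Step 1: N_F=1, N_G=0, N_D=9, L=10
Step 2: N_F=0, N_G=18, N_D=3, L=21
Step 3: N_F=18, N_G=6, N_D=0, L=24


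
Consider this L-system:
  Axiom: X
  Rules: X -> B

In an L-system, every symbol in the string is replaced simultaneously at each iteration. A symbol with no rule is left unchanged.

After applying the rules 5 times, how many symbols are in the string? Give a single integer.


Step 0: length = 1
Step 1: length = 1
Step 2: length = 1
Step 3: length = 1
Step 4: length = 1
Step 5: length = 1

Answer: 1


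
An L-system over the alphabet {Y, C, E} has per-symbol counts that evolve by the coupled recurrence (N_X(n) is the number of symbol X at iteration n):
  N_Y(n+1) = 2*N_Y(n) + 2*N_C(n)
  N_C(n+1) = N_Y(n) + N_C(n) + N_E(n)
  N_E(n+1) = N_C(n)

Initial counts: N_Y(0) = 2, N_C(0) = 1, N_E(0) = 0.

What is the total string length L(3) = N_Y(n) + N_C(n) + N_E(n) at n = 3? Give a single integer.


Step 0: N_Y=2, N_C=1, N_E=0, L=3
Step 1: N_Y=6, N_C=3, N_E=1, L=10
Step 2: N_Y=18, N_C=10, N_E=3, L=31
Step 3: N_Y=56, N_C=31, N_E=10, L=97

Answer: 97


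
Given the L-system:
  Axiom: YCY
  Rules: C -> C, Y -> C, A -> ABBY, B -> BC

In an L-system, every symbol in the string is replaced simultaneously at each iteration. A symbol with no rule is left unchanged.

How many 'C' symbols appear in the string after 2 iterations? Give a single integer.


Step 0: YCY  (1 'C')
Step 1: CCC  (3 'C')
Step 2: CCC  (3 'C')

Answer: 3


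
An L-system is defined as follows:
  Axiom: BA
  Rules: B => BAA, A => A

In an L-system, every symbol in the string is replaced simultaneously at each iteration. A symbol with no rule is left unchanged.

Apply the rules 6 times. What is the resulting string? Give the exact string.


Step 0: BA
Step 1: BAAA
Step 2: BAAAAA
Step 3: BAAAAAAA
Step 4: BAAAAAAAAA
Step 5: BAAAAAAAAAAA
Step 6: BAAAAAAAAAAAAA

Answer: BAAAAAAAAAAAAA


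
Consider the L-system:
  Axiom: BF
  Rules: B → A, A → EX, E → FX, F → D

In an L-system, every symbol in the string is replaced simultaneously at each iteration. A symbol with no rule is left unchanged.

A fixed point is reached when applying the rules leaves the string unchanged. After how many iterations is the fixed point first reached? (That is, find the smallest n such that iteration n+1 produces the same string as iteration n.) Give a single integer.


Step 0: BF
Step 1: AD
Step 2: EXD
Step 3: FXXD
Step 4: DXXD
Step 5: DXXD  (unchanged — fixed point at step 4)

Answer: 4


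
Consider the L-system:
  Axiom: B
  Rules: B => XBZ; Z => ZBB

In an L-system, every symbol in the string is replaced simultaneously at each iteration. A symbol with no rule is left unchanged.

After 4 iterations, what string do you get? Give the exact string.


Answer: XXXXBZZBBZBBXBZXBZZBBXBZXBZXXBZZBBXXBZZBB

Derivation:
Step 0: B
Step 1: XBZ
Step 2: XXBZZBB
Step 3: XXXBZZBBZBBXBZXBZ
Step 4: XXXXBZZBBZBBXBZXBZZBBXBZXBZXXBZZBBXXBZZBB


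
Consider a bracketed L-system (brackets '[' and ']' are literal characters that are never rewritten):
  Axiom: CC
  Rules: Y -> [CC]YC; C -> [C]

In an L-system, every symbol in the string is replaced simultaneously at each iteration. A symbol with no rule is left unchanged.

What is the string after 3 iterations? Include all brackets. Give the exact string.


Step 0: CC
Step 1: [C][C]
Step 2: [[C]][[C]]
Step 3: [[[C]]][[[C]]]

Answer: [[[C]]][[[C]]]


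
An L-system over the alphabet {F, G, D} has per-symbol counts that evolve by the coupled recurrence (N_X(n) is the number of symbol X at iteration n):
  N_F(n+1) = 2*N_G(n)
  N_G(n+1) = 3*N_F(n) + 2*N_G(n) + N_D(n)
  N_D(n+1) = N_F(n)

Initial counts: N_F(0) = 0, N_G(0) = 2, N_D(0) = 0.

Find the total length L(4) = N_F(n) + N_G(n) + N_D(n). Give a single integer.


Step 0: N_F=0, N_G=2, N_D=0, L=2
Step 1: N_F=4, N_G=4, N_D=0, L=8
Step 2: N_F=8, N_G=20, N_D=4, L=32
Step 3: N_F=40, N_G=68, N_D=8, L=116
Step 4: N_F=136, N_G=264, N_D=40, L=440

Answer: 440


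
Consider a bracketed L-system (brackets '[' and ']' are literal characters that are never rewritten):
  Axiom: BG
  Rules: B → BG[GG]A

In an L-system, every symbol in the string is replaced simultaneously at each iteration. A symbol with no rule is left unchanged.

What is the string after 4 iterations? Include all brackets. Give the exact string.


Step 0: BG
Step 1: BG[GG]AG
Step 2: BG[GG]AG[GG]AG
Step 3: BG[GG]AG[GG]AG[GG]AG
Step 4: BG[GG]AG[GG]AG[GG]AG[GG]AG

Answer: BG[GG]AG[GG]AG[GG]AG[GG]AG


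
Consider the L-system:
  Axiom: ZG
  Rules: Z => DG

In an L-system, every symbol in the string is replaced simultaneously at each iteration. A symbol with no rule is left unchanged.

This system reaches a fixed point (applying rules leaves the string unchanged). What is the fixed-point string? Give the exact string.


Answer: DGG

Derivation:
Step 0: ZG
Step 1: DGG
Step 2: DGG  (unchanged — fixed point at step 1)


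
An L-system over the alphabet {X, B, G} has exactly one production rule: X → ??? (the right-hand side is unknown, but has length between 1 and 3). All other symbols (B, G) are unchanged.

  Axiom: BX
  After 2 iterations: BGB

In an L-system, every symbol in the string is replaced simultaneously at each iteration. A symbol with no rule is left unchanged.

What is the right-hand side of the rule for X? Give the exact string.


Trying X → GB:
  Step 0: BX
  Step 1: BGB
  Step 2: BGB
Matches the given result.

Answer: GB


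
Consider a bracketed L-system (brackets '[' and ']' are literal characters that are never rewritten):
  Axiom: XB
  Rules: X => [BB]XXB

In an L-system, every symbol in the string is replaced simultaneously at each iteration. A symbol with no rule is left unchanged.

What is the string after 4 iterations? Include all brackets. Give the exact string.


Answer: [BB][BB][BB][BB]XXB[BB]XXBB[BB][BB]XXB[BB]XXBBB[BB][BB][BB]XXB[BB]XXBB[BB][BB]XXB[BB]XXBBBBB

Derivation:
Step 0: XB
Step 1: [BB]XXBB
Step 2: [BB][BB]XXB[BB]XXBBB
Step 3: [BB][BB][BB]XXB[BB]XXBB[BB][BB]XXB[BB]XXBBBB
Step 4: [BB][BB][BB][BB]XXB[BB]XXBB[BB][BB]XXB[BB]XXBBB[BB][BB][BB]XXB[BB]XXBB[BB][BB]XXB[BB]XXBBBBB


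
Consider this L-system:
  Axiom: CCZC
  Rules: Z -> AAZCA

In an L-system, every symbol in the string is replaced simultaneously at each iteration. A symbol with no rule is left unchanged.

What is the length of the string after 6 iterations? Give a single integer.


Answer: 28

Derivation:
Step 0: length = 4
Step 1: length = 8
Step 2: length = 12
Step 3: length = 16
Step 4: length = 20
Step 5: length = 24
Step 6: length = 28


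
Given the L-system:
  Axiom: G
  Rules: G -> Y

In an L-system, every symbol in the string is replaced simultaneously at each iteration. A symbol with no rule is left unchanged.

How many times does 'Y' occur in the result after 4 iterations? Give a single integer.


Step 0: G  (0 'Y')
Step 1: Y  (1 'Y')
Step 2: Y  (1 'Y')
Step 3: Y  (1 'Y')
Step 4: Y  (1 'Y')

Answer: 1


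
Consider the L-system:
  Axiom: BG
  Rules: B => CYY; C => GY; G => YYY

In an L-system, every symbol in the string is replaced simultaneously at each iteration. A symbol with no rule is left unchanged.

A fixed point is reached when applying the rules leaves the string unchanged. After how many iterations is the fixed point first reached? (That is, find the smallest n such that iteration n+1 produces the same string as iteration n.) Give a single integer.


Step 0: BG
Step 1: CYYYYY
Step 2: GYYYYYY
Step 3: YYYYYYYYY
Step 4: YYYYYYYYY  (unchanged — fixed point at step 3)

Answer: 3


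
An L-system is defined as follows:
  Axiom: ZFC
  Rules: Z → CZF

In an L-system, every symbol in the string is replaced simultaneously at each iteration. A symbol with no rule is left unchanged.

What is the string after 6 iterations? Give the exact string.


Answer: CCCCCCZFFFFFFFC

Derivation:
Step 0: ZFC
Step 1: CZFFC
Step 2: CCZFFFC
Step 3: CCCZFFFFC
Step 4: CCCCZFFFFFC
Step 5: CCCCCZFFFFFFC
Step 6: CCCCCCZFFFFFFFC


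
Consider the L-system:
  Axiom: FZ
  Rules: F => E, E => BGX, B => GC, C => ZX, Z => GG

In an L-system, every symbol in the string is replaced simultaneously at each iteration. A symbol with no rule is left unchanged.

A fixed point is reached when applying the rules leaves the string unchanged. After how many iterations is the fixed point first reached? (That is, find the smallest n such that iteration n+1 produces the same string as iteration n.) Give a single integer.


Step 0: FZ
Step 1: EGG
Step 2: BGXGG
Step 3: GCGXGG
Step 4: GZXGXGG
Step 5: GGGXGXGG
Step 6: GGGXGXGG  (unchanged — fixed point at step 5)

Answer: 5


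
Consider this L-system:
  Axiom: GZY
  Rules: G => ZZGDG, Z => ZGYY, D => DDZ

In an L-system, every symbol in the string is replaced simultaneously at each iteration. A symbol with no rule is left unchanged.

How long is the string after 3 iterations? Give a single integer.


Step 0: length = 3
Step 1: length = 10
Step 2: length = 33
Step 3: length = 109

Answer: 109


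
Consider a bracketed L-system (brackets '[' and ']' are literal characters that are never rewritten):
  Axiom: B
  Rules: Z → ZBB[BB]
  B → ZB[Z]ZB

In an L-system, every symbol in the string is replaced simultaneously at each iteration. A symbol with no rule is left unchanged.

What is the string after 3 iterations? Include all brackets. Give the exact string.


Step 0: B
Step 1: ZB[Z]ZB
Step 2: ZBB[BB]ZB[Z]ZB[ZBB[BB]]ZBB[BB]ZB[Z]ZB
Step 3: ZBB[BB]ZB[Z]ZBZB[Z]ZB[ZB[Z]ZBZB[Z]ZB]ZBB[BB]ZB[Z]ZB[ZBB[BB]]ZBB[BB]ZB[Z]ZB[ZBB[BB]ZB[Z]ZBZB[Z]ZB[ZB[Z]ZBZB[Z]ZB]]ZBB[BB]ZB[Z]ZBZB[Z]ZB[ZB[Z]ZBZB[Z]ZB]ZBB[BB]ZB[Z]ZB[ZBB[BB]]ZBB[BB]ZB[Z]ZB

Answer: ZBB[BB]ZB[Z]ZBZB[Z]ZB[ZB[Z]ZBZB[Z]ZB]ZBB[BB]ZB[Z]ZB[ZBB[BB]]ZBB[BB]ZB[Z]ZB[ZBB[BB]ZB[Z]ZBZB[Z]ZB[ZB[Z]ZBZB[Z]ZB]]ZBB[BB]ZB[Z]ZBZB[Z]ZB[ZB[Z]ZBZB[Z]ZB]ZBB[BB]ZB[Z]ZB[ZBB[BB]]ZBB[BB]ZB[Z]ZB


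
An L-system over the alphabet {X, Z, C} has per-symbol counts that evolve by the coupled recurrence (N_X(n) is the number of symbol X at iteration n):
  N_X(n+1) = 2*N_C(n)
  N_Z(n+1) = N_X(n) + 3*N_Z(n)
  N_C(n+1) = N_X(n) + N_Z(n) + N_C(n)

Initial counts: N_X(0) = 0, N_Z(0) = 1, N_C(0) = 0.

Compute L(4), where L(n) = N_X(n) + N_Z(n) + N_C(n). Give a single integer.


Step 0: N_X=0, N_Z=1, N_C=0, L=1
Step 1: N_X=0, N_Z=3, N_C=1, L=4
Step 2: N_X=2, N_Z=9, N_C=4, L=15
Step 3: N_X=8, N_Z=29, N_C=15, L=52
Step 4: N_X=30, N_Z=95, N_C=52, L=177

Answer: 177


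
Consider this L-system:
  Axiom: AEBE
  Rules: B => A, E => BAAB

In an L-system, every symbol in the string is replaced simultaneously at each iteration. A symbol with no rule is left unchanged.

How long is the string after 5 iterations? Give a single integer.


Step 0: length = 4
Step 1: length = 10
Step 2: length = 10
Step 3: length = 10
Step 4: length = 10
Step 5: length = 10

Answer: 10


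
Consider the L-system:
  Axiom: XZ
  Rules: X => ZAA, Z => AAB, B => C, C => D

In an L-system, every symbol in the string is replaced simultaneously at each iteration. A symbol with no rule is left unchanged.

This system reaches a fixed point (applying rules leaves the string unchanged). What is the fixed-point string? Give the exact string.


Step 0: XZ
Step 1: ZAAAAB
Step 2: AABAAAAC
Step 3: AACAAAAD
Step 4: AADAAAAD
Step 5: AADAAAAD  (unchanged — fixed point at step 4)

Answer: AADAAAAD


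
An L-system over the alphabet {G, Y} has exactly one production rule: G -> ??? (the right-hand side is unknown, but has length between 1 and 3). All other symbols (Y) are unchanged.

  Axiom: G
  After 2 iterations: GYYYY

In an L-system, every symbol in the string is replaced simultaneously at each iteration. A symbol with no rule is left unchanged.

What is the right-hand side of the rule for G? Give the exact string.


Answer: GYY

Derivation:
Trying G -> GYY:
  Step 0: G
  Step 1: GYY
  Step 2: GYYYY
Matches the given result.


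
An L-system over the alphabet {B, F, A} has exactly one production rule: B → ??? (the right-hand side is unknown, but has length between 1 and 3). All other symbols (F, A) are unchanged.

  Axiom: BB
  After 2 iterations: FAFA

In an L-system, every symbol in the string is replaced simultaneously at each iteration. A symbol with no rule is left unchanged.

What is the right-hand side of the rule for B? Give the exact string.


Trying B → FA:
  Step 0: BB
  Step 1: FAFA
  Step 2: FAFA
Matches the given result.

Answer: FA


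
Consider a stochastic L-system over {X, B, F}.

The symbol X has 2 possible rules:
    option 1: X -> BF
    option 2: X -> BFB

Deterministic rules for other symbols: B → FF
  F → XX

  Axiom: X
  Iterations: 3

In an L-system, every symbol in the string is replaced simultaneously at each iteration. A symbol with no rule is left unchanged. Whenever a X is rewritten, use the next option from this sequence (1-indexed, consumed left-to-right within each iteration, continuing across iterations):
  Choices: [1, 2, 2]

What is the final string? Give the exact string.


Answer: XXXXBFBBFB

Derivation:
Step 0: X
Step 1: BF  (used choices [1])
Step 2: FFXX  (used choices [])
Step 3: XXXXBFBBFB  (used choices [2, 2])


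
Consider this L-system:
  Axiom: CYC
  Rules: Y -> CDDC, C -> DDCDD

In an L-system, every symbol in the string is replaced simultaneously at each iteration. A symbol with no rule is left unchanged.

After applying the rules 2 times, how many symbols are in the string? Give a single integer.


Answer: 30

Derivation:
Step 0: length = 3
Step 1: length = 14
Step 2: length = 30


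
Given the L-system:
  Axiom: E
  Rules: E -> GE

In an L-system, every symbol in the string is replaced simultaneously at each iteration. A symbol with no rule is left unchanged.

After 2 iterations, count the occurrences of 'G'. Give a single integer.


Step 0: E  (0 'G')
Step 1: GE  (1 'G')
Step 2: GGE  (2 'G')

Answer: 2


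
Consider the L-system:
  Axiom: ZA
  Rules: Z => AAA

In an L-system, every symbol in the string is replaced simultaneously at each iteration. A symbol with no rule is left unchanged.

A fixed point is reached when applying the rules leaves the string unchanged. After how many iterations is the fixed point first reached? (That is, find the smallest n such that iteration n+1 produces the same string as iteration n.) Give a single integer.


Step 0: ZA
Step 1: AAAA
Step 2: AAAA  (unchanged — fixed point at step 1)

Answer: 1


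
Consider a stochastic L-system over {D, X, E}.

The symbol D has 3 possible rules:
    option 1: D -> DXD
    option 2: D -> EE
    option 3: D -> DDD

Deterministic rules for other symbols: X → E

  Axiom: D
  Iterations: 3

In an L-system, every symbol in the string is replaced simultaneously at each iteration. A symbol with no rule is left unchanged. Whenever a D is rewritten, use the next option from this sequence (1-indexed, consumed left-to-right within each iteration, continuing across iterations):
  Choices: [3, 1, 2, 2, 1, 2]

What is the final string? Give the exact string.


Step 0: D
Step 1: DDD  (used choices [3])
Step 2: DXDEEEE  (used choices [1, 2, 2])
Step 3: DXDEEEEEEE  (used choices [1, 2])

Answer: DXDEEEEEEE


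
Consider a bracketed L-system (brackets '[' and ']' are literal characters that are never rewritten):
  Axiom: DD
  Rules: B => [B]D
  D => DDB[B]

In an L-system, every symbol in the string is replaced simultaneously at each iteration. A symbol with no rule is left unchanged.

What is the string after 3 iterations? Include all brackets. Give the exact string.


Answer: DDB[B]DDB[B][B]D[[B]D]DDB[B]DDB[B][B]D[[B]D][[B]D]DDB[B][[[B]D]DDB[B]]DDB[B]DDB[B][B]D[[B]D]DDB[B]DDB[B][B]D[[B]D][[B]D]DDB[B][[[B]D]DDB[B]]

Derivation:
Step 0: DD
Step 1: DDB[B]DDB[B]
Step 2: DDB[B]DDB[B][B]D[[B]D]DDB[B]DDB[B][B]D[[B]D]
Step 3: DDB[B]DDB[B][B]D[[B]D]DDB[B]DDB[B][B]D[[B]D][[B]D]DDB[B][[[B]D]DDB[B]]DDB[B]DDB[B][B]D[[B]D]DDB[B]DDB[B][B]D[[B]D][[B]D]DDB[B][[[B]D]DDB[B]]


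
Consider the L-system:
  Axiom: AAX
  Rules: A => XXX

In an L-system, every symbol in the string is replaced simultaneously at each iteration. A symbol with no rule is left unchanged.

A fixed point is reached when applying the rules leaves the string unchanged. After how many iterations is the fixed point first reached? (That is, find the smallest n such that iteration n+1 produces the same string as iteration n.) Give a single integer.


Step 0: AAX
Step 1: XXXXXXX
Step 2: XXXXXXX  (unchanged — fixed point at step 1)

Answer: 1


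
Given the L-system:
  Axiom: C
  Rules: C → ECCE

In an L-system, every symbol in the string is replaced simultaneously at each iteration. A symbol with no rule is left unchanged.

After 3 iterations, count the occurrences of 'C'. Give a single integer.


Step 0: C  (1 'C')
Step 1: ECCE  (2 'C')
Step 2: EECCEECCEE  (4 'C')
Step 3: EEECCEECCEEEECCEECCEEE  (8 'C')

Answer: 8


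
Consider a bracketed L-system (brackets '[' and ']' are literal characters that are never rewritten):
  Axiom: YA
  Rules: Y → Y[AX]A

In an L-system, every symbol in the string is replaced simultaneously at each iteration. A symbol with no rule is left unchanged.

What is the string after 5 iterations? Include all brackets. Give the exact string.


Answer: Y[AX]A[AX]A[AX]A[AX]A[AX]AA

Derivation:
Step 0: YA
Step 1: Y[AX]AA
Step 2: Y[AX]A[AX]AA
Step 3: Y[AX]A[AX]A[AX]AA
Step 4: Y[AX]A[AX]A[AX]A[AX]AA
Step 5: Y[AX]A[AX]A[AX]A[AX]A[AX]AA


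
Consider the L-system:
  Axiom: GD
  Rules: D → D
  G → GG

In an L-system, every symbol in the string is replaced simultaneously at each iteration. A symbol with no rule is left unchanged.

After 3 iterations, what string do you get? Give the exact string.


Answer: GGGGGGGGD

Derivation:
Step 0: GD
Step 1: GGD
Step 2: GGGGD
Step 3: GGGGGGGGD


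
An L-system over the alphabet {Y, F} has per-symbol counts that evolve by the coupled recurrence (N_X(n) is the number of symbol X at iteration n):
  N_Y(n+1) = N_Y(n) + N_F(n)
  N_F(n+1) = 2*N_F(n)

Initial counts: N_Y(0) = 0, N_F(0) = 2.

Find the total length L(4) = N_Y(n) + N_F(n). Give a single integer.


Answer: 62

Derivation:
Step 0: N_Y=0, N_F=2, L=2
Step 1: N_Y=2, N_F=4, L=6
Step 2: N_Y=6, N_F=8, L=14
Step 3: N_Y=14, N_F=16, L=30
Step 4: N_Y=30, N_F=32, L=62


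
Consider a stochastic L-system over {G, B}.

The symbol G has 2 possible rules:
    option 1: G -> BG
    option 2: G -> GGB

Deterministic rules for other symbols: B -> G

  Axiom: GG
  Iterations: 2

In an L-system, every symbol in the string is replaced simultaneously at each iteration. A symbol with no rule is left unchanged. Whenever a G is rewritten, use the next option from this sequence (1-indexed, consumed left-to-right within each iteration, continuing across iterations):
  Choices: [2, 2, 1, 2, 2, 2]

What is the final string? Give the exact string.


Step 0: GG
Step 1: GGBGGB  (used choices [2, 2])
Step 2: BGGGBGGGBGGBG  (used choices [1, 2, 2, 2])

Answer: BGGGBGGGBGGBG


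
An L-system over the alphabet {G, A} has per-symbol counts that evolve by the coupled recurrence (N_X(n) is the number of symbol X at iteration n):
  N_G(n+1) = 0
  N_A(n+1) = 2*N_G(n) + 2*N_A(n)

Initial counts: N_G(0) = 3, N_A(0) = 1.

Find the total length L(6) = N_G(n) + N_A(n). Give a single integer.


Answer: 256

Derivation:
Step 0: N_G=3, N_A=1, L=4
Step 1: N_G=0, N_A=8, L=8
Step 2: N_G=0, N_A=16, L=16
Step 3: N_G=0, N_A=32, L=32
Step 4: N_G=0, N_A=64, L=64
Step 5: N_G=0, N_A=128, L=128
Step 6: N_G=0, N_A=256, L=256


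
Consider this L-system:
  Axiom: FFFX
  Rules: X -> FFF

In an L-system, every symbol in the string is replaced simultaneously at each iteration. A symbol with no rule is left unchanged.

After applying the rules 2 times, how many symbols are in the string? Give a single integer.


Answer: 6

Derivation:
Step 0: length = 4
Step 1: length = 6
Step 2: length = 6


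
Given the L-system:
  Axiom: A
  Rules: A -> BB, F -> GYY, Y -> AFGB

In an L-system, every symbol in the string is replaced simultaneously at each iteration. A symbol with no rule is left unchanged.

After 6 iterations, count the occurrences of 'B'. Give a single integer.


Answer: 2

Derivation:
Step 0: A  (0 'B')
Step 1: BB  (2 'B')
Step 2: BB  (2 'B')
Step 3: BB  (2 'B')
Step 4: BB  (2 'B')
Step 5: BB  (2 'B')
Step 6: BB  (2 'B')


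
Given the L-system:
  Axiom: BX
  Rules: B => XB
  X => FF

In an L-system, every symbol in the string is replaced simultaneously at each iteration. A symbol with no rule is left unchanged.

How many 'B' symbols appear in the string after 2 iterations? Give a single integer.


Step 0: BX  (1 'B')
Step 1: XBFF  (1 'B')
Step 2: FFXBFF  (1 'B')

Answer: 1


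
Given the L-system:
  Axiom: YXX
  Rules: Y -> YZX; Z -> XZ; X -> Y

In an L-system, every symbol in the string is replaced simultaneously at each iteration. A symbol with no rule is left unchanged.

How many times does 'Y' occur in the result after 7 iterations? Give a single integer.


Step 0: YXX  (1 'Y')
Step 1: YZXYY  (3 'Y')
Step 2: YZXXZYYZXYZX  (4 'Y')
Step 3: YZXXZYYXZYZXYZXXZYYZXXZY  (8 'Y')
Step 4: YZXXZYYXZYZXYZXYXZYZXXZYYZXXZYYXZYZXYZXXZYYXZYZX  (16 'Y')
Step 5: YZXXZYYXZYZXYZXYXZYZXXZYYZXXZYYZXYXZYZXXZYYXZYZXYZXXZYYXZYZXYZXYXZYZXXZYYZXXZYYXZYZXYZXYXZYZXXZY  (32 'Y')
Step 6: YZXXZYYXZYZXYZXYXZYZXXZYYZXXZYYZXYXZYZXXZYYXZYZXYZXXZYYXZYZXYZXXZYYZXYXZYZXXZYYXZYZXYZXYXZYZXXZYYZXXZYYXZYZXYZXYXZYZXXZYYZXXZYYZXYXZYZXXZYYXZYZXYZXXZYYXZYZXYZXYXZYZXXZYYZXXZYYZXYXZYZXXZYYXZYZX  (64 'Y')
Step 7: YZXXZYYXZYZXYZXYXZYZXXZYYZXXZYYZXYXZYZXXZYYXZYZXYZXXZYYXZYZXYZXXZYYZXYXZYZXXZYYXZYZXYZXYXZYZXXZYYZXXZYYXZYZXYZXYXZYZXXZYYZXXZYYXZYZXYZXXZYYZXYXZYZXXZYYXZYZXYZXYXZYZXXZYYZXXZYYZXYXZYZXXZYYXZYZXYZXXZYYXZYZXYZXYXZYZXXZYYZXXZYYZXYXZYZXXZYYXZYZXYZXXZYYXZYZXYZXXZYYZXYXZYZXXZYYXZYZXYZXYXZYZXXZYYZXXZYYXZYZXYZXYXZYZXXZYYZXXZYYZXYXZYZXXZYYXZYZXYZXXZYYXZYZXYZXXZYYZXYXZYZXXZYYXZYZXYZXYXZYZXXZY  (128 'Y')

Answer: 128


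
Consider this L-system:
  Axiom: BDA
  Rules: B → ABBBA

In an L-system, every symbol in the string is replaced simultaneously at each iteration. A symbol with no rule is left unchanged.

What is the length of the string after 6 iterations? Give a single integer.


Answer: 1459

Derivation:
Step 0: length = 3
Step 1: length = 7
Step 2: length = 19
Step 3: length = 55
Step 4: length = 163
Step 5: length = 487
Step 6: length = 1459


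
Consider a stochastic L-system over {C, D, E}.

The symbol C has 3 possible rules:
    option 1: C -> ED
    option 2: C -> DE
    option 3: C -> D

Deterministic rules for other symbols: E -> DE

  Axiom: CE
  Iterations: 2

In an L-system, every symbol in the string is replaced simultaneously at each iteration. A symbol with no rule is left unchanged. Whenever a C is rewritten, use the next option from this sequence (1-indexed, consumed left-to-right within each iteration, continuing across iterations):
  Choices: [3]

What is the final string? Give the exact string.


Step 0: CE
Step 1: DDE  (used choices [3])
Step 2: DDDE  (used choices [])

Answer: DDDE


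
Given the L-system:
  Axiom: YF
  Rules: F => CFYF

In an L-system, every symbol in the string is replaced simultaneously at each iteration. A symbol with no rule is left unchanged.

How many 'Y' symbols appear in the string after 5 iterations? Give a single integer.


Step 0: YF  (1 'Y')
Step 1: YCFYF  (2 'Y')
Step 2: YCCFYFYCFYF  (4 'Y')
Step 3: YCCCFYFYCFYFYCCFYFYCFYF  (8 'Y')
Step 4: YCCCCFYFYCFYFYCCFYFYCFYFYCCCFYFYCFYFYCCFYFYCFYF  (16 'Y')
Step 5: YCCCCCFYFYCFYFYCCFYFYCFYFYCCCFYFYCFYFYCCFYFYCFYFYCCCCFYFYCFYFYCCFYFYCFYFYCCCFYFYCFYFYCCFYFYCFYF  (32 'Y')

Answer: 32


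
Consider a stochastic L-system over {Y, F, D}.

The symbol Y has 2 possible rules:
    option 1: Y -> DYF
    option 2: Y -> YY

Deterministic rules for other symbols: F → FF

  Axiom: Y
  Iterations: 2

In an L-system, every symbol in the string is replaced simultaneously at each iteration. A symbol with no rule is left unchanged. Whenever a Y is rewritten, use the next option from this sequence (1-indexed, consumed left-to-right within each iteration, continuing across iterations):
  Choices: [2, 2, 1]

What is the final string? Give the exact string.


Step 0: Y
Step 1: YY  (used choices [2])
Step 2: YYDYF  (used choices [2, 1])

Answer: YYDYF


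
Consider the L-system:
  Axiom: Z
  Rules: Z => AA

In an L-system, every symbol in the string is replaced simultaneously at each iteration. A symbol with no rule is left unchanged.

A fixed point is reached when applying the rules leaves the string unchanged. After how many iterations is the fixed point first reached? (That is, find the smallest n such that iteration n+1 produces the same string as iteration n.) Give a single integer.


Answer: 1

Derivation:
Step 0: Z
Step 1: AA
Step 2: AA  (unchanged — fixed point at step 1)


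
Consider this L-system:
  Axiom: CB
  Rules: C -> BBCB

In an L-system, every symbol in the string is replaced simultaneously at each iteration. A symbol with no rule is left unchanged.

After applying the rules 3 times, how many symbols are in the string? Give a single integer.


Answer: 11

Derivation:
Step 0: length = 2
Step 1: length = 5
Step 2: length = 8
Step 3: length = 11


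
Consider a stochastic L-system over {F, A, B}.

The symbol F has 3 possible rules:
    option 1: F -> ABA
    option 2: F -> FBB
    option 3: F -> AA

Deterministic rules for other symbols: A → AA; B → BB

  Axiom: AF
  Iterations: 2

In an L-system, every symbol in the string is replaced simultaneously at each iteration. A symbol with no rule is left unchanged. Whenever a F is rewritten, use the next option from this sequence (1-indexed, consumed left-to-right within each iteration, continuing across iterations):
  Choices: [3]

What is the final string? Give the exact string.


Answer: AAAAAAAA

Derivation:
Step 0: AF
Step 1: AAAA  (used choices [3])
Step 2: AAAAAAAA  (used choices [])


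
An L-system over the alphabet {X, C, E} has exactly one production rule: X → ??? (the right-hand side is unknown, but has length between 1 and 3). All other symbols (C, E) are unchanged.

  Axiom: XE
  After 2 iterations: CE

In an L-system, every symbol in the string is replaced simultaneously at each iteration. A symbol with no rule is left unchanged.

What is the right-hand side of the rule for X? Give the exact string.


Trying X → C:
  Step 0: XE
  Step 1: CE
  Step 2: CE
Matches the given result.

Answer: C


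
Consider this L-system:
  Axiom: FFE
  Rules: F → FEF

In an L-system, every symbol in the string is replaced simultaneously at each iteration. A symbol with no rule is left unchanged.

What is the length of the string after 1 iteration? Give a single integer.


Answer: 7

Derivation:
Step 0: length = 3
Step 1: length = 7


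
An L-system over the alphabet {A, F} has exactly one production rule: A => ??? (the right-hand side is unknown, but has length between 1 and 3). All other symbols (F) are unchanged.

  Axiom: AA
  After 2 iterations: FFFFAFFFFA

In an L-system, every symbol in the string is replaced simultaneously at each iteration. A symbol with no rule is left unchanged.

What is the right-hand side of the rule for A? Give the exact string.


Trying A => FFA:
  Step 0: AA
  Step 1: FFAFFA
  Step 2: FFFFAFFFFA
Matches the given result.

Answer: FFA


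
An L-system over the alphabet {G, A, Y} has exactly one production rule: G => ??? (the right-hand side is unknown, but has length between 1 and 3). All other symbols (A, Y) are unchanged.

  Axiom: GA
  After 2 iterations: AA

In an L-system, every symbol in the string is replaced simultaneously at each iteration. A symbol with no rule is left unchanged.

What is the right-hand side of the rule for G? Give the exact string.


Trying G => A:
  Step 0: GA
  Step 1: AA
  Step 2: AA
Matches the given result.

Answer: A


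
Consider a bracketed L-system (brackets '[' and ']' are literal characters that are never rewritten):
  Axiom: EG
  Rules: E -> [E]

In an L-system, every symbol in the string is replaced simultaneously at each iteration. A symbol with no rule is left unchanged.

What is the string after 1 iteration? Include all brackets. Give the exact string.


Step 0: EG
Step 1: [E]G

Answer: [E]G


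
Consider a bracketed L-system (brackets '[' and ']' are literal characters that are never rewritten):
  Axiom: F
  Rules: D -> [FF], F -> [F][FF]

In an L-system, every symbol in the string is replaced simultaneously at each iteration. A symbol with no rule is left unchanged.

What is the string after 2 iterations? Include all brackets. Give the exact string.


Step 0: F
Step 1: [F][FF]
Step 2: [[F][FF]][[F][FF][F][FF]]

Answer: [[F][FF]][[F][FF][F][FF]]


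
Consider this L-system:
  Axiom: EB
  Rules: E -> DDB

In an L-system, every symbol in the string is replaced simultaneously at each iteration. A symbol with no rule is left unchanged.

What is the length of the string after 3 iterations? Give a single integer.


Answer: 4

Derivation:
Step 0: length = 2
Step 1: length = 4
Step 2: length = 4
Step 3: length = 4


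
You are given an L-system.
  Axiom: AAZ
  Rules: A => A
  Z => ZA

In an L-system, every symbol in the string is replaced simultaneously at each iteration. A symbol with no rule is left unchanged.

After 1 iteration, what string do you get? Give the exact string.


Step 0: AAZ
Step 1: AAZA

Answer: AAZA


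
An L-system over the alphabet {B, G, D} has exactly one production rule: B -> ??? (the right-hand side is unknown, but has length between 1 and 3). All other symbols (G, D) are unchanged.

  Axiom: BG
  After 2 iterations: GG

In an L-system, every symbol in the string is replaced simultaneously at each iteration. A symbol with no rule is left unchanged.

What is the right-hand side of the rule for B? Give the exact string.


Answer: G

Derivation:
Trying B -> G:
  Step 0: BG
  Step 1: GG
  Step 2: GG
Matches the given result.


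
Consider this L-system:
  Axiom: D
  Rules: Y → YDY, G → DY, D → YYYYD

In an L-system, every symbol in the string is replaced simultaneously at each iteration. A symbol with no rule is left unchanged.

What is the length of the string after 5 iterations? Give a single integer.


Answer: 773

Derivation:
Step 0: length = 1
Step 1: length = 5
Step 2: length = 17
Step 3: length = 61
Step 4: length = 217
Step 5: length = 773


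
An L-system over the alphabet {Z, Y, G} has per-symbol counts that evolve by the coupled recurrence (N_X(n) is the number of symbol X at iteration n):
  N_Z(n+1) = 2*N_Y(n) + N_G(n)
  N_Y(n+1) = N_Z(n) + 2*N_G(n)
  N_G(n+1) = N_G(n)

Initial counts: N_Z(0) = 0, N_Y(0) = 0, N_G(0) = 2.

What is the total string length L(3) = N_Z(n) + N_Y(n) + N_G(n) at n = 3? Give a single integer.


Step 0: N_Z=0, N_Y=0, N_G=2, L=2
Step 1: N_Z=2, N_Y=4, N_G=2, L=8
Step 2: N_Z=10, N_Y=6, N_G=2, L=18
Step 3: N_Z=14, N_Y=14, N_G=2, L=30

Answer: 30


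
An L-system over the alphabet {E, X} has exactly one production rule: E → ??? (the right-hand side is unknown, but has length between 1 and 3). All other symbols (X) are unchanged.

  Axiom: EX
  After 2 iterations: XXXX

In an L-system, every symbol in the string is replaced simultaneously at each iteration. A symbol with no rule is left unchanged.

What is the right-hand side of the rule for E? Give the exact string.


Answer: XXX

Derivation:
Trying E → XXX:
  Step 0: EX
  Step 1: XXXX
  Step 2: XXXX
Matches the given result.


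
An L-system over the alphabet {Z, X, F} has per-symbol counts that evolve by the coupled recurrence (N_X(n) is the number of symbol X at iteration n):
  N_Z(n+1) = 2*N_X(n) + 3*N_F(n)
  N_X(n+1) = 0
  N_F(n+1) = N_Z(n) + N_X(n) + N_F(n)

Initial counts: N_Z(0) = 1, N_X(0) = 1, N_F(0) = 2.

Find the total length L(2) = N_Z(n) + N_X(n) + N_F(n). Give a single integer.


Answer: 24

Derivation:
Step 0: N_Z=1, N_X=1, N_F=2, L=4
Step 1: N_Z=8, N_X=0, N_F=4, L=12
Step 2: N_Z=12, N_X=0, N_F=12, L=24


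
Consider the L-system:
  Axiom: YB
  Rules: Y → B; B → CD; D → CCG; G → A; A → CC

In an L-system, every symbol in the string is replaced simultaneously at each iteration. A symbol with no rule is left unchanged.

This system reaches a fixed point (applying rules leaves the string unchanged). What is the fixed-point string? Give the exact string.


Answer: CCCCCCCCCC

Derivation:
Step 0: YB
Step 1: BCD
Step 2: CDCCCG
Step 3: CCCGCCCA
Step 4: CCCACCCCC
Step 5: CCCCCCCCCC
Step 6: CCCCCCCCCC  (unchanged — fixed point at step 5)


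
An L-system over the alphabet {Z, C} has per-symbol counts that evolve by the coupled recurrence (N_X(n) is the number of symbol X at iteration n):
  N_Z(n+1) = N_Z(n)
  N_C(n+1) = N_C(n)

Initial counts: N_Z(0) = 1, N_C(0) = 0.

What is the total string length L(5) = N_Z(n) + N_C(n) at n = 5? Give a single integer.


Answer: 1

Derivation:
Step 0: N_Z=1, N_C=0, L=1
Step 1: N_Z=1, N_C=0, L=1
Step 2: N_Z=1, N_C=0, L=1
Step 3: N_Z=1, N_C=0, L=1
Step 4: N_Z=1, N_C=0, L=1
Step 5: N_Z=1, N_C=0, L=1


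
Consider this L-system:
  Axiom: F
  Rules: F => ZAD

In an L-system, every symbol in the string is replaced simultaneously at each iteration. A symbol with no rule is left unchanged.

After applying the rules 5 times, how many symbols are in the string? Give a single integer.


Step 0: length = 1
Step 1: length = 3
Step 2: length = 3
Step 3: length = 3
Step 4: length = 3
Step 5: length = 3

Answer: 3


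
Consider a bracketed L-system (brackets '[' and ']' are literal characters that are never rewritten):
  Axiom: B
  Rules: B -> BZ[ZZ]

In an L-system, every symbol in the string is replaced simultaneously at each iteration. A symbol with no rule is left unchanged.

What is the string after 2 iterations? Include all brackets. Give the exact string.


Step 0: B
Step 1: BZ[ZZ]
Step 2: BZ[ZZ]Z[ZZ]

Answer: BZ[ZZ]Z[ZZ]


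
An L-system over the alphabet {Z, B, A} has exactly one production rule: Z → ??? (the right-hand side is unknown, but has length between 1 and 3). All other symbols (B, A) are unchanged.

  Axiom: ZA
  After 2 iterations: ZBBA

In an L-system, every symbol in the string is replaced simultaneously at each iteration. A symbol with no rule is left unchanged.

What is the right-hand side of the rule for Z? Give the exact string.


Trying Z → ZB:
  Step 0: ZA
  Step 1: ZBA
  Step 2: ZBBA
Matches the given result.

Answer: ZB


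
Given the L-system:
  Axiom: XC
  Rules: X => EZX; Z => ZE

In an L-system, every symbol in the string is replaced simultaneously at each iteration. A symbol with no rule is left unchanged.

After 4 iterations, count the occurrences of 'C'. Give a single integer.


Step 0: XC  (1 'C')
Step 1: EZXC  (1 'C')
Step 2: EZEEZXC  (1 'C')
Step 3: EZEEEZEEZXC  (1 'C')
Step 4: EZEEEEZEEEZEEZXC  (1 'C')

Answer: 1


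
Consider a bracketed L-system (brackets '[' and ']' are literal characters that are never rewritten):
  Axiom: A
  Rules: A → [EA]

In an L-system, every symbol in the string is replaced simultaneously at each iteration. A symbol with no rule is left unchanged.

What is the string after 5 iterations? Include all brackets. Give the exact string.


Answer: [E[E[E[E[EA]]]]]

Derivation:
Step 0: A
Step 1: [EA]
Step 2: [E[EA]]
Step 3: [E[E[EA]]]
Step 4: [E[E[E[EA]]]]
Step 5: [E[E[E[E[EA]]]]]


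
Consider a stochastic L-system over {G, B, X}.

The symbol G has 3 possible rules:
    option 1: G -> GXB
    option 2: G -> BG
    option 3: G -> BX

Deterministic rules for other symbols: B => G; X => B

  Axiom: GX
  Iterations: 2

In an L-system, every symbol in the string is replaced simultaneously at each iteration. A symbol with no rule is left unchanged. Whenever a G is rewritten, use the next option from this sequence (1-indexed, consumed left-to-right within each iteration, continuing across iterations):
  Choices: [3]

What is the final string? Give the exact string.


Step 0: GX
Step 1: BXB  (used choices [3])
Step 2: GBG  (used choices [])

Answer: GBG


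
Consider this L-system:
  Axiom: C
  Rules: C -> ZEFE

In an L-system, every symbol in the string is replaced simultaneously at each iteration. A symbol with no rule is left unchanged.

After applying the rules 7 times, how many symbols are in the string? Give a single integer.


Answer: 4

Derivation:
Step 0: length = 1
Step 1: length = 4
Step 2: length = 4
Step 3: length = 4
Step 4: length = 4
Step 5: length = 4
Step 6: length = 4
Step 7: length = 4


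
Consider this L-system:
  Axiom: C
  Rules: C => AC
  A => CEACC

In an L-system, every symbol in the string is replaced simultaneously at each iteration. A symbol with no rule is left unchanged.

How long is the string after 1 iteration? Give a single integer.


Answer: 2

Derivation:
Step 0: length = 1
Step 1: length = 2


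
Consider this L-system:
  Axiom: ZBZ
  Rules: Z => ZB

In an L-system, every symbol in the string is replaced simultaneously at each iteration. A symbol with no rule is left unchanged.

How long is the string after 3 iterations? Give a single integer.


Step 0: length = 3
Step 1: length = 5
Step 2: length = 7
Step 3: length = 9

Answer: 9


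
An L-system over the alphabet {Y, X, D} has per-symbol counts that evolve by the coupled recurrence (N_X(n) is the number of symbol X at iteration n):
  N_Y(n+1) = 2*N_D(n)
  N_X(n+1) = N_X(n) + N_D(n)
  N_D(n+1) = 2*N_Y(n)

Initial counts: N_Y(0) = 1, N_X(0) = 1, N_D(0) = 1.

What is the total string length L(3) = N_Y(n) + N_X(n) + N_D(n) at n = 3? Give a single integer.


Step 0: N_Y=1, N_X=1, N_D=1, L=3
Step 1: N_Y=2, N_X=2, N_D=2, L=6
Step 2: N_Y=4, N_X=4, N_D=4, L=12
Step 3: N_Y=8, N_X=8, N_D=8, L=24

Answer: 24


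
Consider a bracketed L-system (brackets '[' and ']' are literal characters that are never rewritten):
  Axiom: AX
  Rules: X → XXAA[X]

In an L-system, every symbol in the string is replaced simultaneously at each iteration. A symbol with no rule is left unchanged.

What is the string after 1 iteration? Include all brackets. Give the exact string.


Answer: AXXAA[X]

Derivation:
Step 0: AX
Step 1: AXXAA[X]
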